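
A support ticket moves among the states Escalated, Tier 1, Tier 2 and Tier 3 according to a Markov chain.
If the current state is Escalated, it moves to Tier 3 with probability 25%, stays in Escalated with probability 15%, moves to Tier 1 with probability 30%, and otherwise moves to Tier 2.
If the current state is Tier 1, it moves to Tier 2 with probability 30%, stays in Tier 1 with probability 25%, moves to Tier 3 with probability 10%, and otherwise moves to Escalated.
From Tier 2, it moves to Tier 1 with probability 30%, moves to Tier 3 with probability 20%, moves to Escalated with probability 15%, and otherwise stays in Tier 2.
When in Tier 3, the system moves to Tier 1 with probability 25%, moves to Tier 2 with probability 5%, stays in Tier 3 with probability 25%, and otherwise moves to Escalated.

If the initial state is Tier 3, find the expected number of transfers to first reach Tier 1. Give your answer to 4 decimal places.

Let t(s) be the expected number of transfers to first reach Tier 1 from state s, with t(Tier 1) = 0. Conditioning on the first transfer:
t(Escalated) = 1 + 0.15·t(Escalated) + 0.3·t(Tier 2) + 0.25·t(Tier 3)
t(Tier 2) = 1 + 0.15·t(Escalated) + 0.35·t(Tier 2) + 0.2·t(Tier 3)
t(Tier 3) = 1 + 0.45·t(Escalated) + 0.05·t(Tier 2) + 0.25·t(Tier 3)
Solving: t(Escalated) = 3.4706, t(Tier 2) = 3.4614, t(Tier 3) = 3.6465.
Expected transfers from Tier 3 to Tier 1: 3.6465.

3.6465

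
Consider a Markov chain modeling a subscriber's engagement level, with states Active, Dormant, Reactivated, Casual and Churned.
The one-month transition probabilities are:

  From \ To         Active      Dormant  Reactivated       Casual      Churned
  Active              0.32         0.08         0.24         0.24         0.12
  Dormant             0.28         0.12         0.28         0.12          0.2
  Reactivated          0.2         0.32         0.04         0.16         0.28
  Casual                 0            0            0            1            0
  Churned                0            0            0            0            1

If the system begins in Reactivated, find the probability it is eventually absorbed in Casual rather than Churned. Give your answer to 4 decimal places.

Let h(s) be the probability of absorption at Casual starting from transient state s. Then h(Casual) = 1 and h(Churned) = 0. By first-step analysis:
h(Active) = 0.32·h(Active) + 0.08·h(Dormant) + 0.24·h(Reactivated) + 0.24·1 + 0.12·0
h(Dormant) = 0.28·h(Active) + 0.12·h(Dormant) + 0.28·h(Reactivated) + 0.12·1 + 0.2·0
h(Reactivated) = 0.2·h(Active) + 0.32·h(Dormant) + 0.04·h(Reactivated) + 0.16·1 + 0.28·0
Solving: h(Active) = 0.5593, h(Dormant) = 0.4524, h(Reactivated) = 0.4340.
Starting from Reactivated, the probability is 0.4340.

0.4340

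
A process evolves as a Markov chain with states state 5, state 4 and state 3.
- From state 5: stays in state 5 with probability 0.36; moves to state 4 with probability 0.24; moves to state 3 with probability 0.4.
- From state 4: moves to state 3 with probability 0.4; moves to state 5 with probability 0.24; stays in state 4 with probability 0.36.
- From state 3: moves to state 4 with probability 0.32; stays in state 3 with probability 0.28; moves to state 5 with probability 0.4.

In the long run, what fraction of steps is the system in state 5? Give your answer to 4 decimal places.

Let the stationary distribution be π with π = πP and π_1 + π_2 + π_3 = 1.
π_1 = 0.36·π_1 + 0.24·π_2 + 0.4·π_3
π_2 = 0.24·π_1 + 0.36·π_2 + 0.32·π_3
Solving with the normalization constraint gives π = (0.3377, 0.3052, 0.3571).
So the stationary probability of state 5 is 0.3377.

0.3377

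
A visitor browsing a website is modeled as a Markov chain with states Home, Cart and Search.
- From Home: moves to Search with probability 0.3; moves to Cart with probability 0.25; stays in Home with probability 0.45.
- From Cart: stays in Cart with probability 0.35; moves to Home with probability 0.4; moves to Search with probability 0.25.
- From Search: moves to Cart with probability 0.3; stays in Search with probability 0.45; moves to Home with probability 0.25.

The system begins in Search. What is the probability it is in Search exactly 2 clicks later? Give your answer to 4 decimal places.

Sum over the intermediate state after 1 click:
P = P(Search→Home)·P(Home→Search) + P(Search→Cart)·P(Cart→Search) + P(Search→Search)·P(Search→Search)
  = 0.25×0.3 + 0.3×0.25 + 0.45×0.45
  = 0.0750 + 0.0750 + 0.2025 = 0.3525

0.3525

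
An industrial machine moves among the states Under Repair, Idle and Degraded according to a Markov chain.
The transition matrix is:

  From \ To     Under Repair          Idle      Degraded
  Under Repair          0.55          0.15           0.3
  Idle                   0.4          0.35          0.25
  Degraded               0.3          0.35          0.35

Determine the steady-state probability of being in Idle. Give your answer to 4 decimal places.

Let the stationary distribution be π with π = πP and π_1 + π_2 + π_3 = 1.
π_1 = 0.55·π_1 + 0.4·π_2 + 0.3·π_3
π_2 = 0.15·π_1 + 0.35·π_2 + 0.35·π_3
Solving with the normalization constraint gives π = (0.4351, 0.2630, 0.3019).
So the stationary probability of Idle is 0.2630.

0.2630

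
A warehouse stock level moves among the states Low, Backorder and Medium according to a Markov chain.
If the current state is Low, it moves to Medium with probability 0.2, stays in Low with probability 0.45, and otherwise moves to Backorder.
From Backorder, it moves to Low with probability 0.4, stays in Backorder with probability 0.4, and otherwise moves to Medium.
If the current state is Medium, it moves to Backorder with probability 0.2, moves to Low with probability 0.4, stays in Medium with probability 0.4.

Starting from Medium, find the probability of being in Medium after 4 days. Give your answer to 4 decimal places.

0.2512

Propagate the distribution vector 4 days from Medium.
After 0 days: (0.0000, 0.0000, 1.0000)
After 1 day: (0.4000, 0.2000, 0.4000)
After 2 days: (0.4200, 0.3000, 0.2800)
After 3 days: (0.4210, 0.3230, 0.2560)
After 4 days: (0.4211, 0.3278, 0.2512)
P(in Medium after 4 days) = 0.2512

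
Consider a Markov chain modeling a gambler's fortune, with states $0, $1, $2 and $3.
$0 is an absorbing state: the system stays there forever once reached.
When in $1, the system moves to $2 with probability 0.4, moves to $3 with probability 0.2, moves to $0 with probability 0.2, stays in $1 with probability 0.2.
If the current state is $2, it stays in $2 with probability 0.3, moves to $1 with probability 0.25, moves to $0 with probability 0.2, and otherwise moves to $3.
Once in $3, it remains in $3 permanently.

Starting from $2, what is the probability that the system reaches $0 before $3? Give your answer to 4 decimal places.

Let h(s) be the probability of absorption at $0 starting from transient state s. Then h($0) = 1 and h($3) = 0. By first-step analysis:
h($1) = 0.2·1 + 0.2·h($1) + 0.4·h($2) + 0.2·0
h($2) = 0.2·1 + 0.25·h($1) + 0.3·h($2) + 0.25·0
Solving: h($1) = 0.4783, h($2) = 0.4565.
Starting from $2, the probability is 0.4565.

0.4565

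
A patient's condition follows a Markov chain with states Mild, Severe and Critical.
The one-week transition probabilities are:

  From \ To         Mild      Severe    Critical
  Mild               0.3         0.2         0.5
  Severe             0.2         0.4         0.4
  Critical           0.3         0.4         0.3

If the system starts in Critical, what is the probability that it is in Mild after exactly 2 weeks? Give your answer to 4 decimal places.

0.2600

Sum over the intermediate state after 1 week:
P = P(Critical→Mild)·P(Mild→Mild) + P(Critical→Severe)·P(Severe→Mild) + P(Critical→Critical)·P(Critical→Mild)
  = 0.3×0.3 + 0.4×0.2 + 0.3×0.3
  = 0.0900 + 0.0800 + 0.0900 = 0.2600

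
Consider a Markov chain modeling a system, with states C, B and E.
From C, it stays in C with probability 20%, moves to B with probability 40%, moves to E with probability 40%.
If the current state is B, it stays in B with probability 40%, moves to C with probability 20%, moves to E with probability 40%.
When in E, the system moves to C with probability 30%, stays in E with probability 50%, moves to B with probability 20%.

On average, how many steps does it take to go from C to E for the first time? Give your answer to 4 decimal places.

2.5000

Let t(s) be the expected number of steps to first reach E from state s, with t(E) = 0. Conditioning on the first step:
t(C) = 1 + 0.2·t(C) + 0.4·t(B)
t(B) = 1 + 0.2·t(C) + 0.4·t(B)
Solving: t(C) = 2.5000, t(B) = 2.5000.
Expected steps from C to E: 2.5000.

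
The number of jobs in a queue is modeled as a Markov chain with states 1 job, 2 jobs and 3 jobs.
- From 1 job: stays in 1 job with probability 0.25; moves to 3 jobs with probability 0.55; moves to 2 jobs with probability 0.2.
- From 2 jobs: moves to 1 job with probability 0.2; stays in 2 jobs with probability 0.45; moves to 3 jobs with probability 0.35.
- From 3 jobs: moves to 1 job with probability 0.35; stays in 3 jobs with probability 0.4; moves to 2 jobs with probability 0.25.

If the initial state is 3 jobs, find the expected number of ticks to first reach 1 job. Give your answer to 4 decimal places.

Let t(s) be the expected number of ticks to first reach 1 job from state s, with t(1 job) = 0. Conditioning on the first tick:
t(2 jobs) = 1 + 0.45·t(2 jobs) + 0.35·t(3 jobs)
t(3 jobs) = 1 + 0.25·t(2 jobs) + 0.4·t(3 jobs)
Solving: t(2 jobs) = 3.9175, t(3 jobs) = 3.2990.
Expected ticks from 3 jobs to 1 job: 3.2990.

3.2990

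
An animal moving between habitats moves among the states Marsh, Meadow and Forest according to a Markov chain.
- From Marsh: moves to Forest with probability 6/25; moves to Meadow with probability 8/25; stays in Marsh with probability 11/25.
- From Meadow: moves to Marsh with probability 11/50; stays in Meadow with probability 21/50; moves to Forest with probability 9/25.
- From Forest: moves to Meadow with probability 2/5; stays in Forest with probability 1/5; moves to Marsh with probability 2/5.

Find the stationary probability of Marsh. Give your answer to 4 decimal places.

Let the stationary distribution be π with π = πP and π_1 + π_2 + π_3 = 1.
π_1 = 0.44·π_1 + 0.22·π_2 + 0.4·π_3
π_2 = 0.32·π_1 + 0.42·π_2 + 0.4·π_3
Solving with the normalization constraint gives π = (0.3454, 0.3800, 0.2746).
So the stationary probability of Marsh is 0.3454.

0.3454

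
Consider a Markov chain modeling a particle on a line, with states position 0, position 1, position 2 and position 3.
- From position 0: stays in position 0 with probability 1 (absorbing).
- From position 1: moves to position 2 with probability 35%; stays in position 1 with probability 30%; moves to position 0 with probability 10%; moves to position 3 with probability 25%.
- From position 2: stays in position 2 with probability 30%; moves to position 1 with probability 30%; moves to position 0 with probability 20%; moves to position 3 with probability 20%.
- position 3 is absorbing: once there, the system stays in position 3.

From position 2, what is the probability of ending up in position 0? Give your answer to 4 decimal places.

Let h(s) be the probability of absorption at position 0 starting from transient state s. Then h(position 0) = 1 and h(position 3) = 0. By first-step analysis:
h(position 1) = 0.1·1 + 0.3·h(position 1) + 0.35·h(position 2) + 0.25·0
h(position 2) = 0.2·1 + 0.3·h(position 1) + 0.3·h(position 2) + 0.2·0
Solving: h(position 1) = 0.3636, h(position 2) = 0.4416.
Starting from position 2, the probability is 0.4416.

0.4416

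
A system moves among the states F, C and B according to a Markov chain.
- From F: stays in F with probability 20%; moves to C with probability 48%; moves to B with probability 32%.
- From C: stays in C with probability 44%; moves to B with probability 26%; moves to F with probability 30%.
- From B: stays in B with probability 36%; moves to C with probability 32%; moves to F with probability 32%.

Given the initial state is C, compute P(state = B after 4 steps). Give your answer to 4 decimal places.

0.3074

Propagate the distribution vector 4 steps from C.
After 0 steps: (0.0000, 1.0000, 0.0000)
After 1 step: (0.3000, 0.4400, 0.2600)
After 2 steps: (0.2752, 0.4208, 0.3040)
After 3 steps: (0.2786, 0.4145, 0.3069)
After 4 steps: (0.2783, 0.4143, 0.3074)
P(in B after 4 steps) = 0.3074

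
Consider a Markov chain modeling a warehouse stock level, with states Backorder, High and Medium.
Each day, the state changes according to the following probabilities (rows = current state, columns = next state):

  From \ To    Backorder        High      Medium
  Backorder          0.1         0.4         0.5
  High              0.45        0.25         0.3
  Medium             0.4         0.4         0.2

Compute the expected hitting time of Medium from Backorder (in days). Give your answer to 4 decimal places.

2.3232

Let t(s) be the expected number of days to first reach Medium from state s, with t(Medium) = 0. Conditioning on the first day:
t(Backorder) = 1 + 0.1·t(Backorder) + 0.4·t(High)
t(High) = 1 + 0.45·t(Backorder) + 0.25·t(High)
Solving: t(Backorder) = 2.3232, t(High) = 2.7273.
Expected days from Backorder to Medium: 2.3232.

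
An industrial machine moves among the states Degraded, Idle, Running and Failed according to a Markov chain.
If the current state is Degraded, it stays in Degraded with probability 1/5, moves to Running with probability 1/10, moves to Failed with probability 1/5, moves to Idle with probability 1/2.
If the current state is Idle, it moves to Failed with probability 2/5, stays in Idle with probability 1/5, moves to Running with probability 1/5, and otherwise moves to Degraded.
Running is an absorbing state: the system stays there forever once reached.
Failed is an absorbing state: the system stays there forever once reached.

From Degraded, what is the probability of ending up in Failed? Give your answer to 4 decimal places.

0.6667

Let h(s) be the probability of absorption at Failed starting from transient state s. Then h(Failed) = 1 and h(Running) = 0. By first-step analysis:
h(Degraded) = 0.2·h(Degraded) + 0.5·h(Idle) + 0.1·0 + 0.2·1
h(Idle) = 0.2·h(Degraded) + 0.2·h(Idle) + 0.2·0 + 0.4·1
Solving: h(Degraded) = 0.6667, h(Idle) = 0.6667.
Starting from Degraded, the probability is 0.6667.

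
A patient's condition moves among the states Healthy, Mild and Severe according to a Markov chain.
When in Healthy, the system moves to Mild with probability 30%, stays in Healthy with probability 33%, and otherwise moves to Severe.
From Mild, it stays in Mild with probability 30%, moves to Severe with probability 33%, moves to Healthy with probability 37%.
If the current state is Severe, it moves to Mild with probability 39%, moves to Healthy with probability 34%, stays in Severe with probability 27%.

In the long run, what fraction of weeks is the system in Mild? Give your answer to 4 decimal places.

0.3292

Let the stationary distribution be π with π = πP and π_1 + π_2 + π_3 = 1.
π_1 = 0.33·π_1 + 0.37·π_2 + 0.34·π_3
π_2 = 0.3·π_1 + 0.3·π_2 + 0.39·π_3
Solving with the normalization constraint gives π = (0.3464, 0.3292, 0.3244).
So the stationary probability of Mild is 0.3292.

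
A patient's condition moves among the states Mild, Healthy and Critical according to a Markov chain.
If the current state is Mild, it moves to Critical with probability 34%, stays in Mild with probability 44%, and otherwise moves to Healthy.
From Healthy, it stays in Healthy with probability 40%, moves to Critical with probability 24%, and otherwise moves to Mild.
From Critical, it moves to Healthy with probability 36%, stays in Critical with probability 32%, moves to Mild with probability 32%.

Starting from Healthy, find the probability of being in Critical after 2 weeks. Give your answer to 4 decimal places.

Sum over the intermediate state after 1 week:
P = P(Healthy→Mild)·P(Mild→Critical) + P(Healthy→Healthy)·P(Healthy→Critical) + P(Healthy→Critical)·P(Critical→Critical)
  = 0.36×0.34 + 0.4×0.24 + 0.24×0.32
  = 0.1224 + 0.0960 + 0.0768 = 0.2952

0.2952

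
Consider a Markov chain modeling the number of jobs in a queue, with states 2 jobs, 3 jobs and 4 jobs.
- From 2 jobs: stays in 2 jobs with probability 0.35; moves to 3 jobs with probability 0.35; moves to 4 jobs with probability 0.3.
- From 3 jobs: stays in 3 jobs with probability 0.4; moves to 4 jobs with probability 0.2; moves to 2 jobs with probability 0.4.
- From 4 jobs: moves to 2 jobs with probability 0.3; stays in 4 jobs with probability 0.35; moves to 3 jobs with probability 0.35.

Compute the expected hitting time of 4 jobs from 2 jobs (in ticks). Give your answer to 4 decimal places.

Let t(s) be the expected number of ticks to first reach 4 jobs from state s, with t(4 jobs) = 0. Conditioning on the first tick:
t(2 jobs) = 1 + 0.35·t(2 jobs) + 0.35·t(3 jobs)
t(3 jobs) = 1 + 0.4·t(2 jobs) + 0.4·t(3 jobs)
Solving: t(2 jobs) = 3.8000, t(3 jobs) = 4.2000.
Expected ticks from 2 jobs to 4 jobs: 3.8000.

3.8000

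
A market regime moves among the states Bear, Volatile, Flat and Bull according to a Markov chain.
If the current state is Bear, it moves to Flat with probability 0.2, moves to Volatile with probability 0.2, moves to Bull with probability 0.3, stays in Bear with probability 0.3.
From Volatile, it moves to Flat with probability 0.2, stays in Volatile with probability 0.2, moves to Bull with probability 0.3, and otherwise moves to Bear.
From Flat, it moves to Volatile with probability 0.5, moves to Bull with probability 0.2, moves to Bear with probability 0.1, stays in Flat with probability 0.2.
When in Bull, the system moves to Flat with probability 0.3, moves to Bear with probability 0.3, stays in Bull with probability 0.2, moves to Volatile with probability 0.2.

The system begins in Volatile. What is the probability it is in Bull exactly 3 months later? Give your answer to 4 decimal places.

Propagate the distribution vector 3 months from Volatile.
After 0 months: (0.0000, 1.0000, 0.0000, 0.0000)
After 1 month: (0.3000, 0.2000, 0.2000, 0.3000)
After 2 months: (0.2600, 0.2600, 0.2300, 0.2500)
After 3 months: (0.2540, 0.2690, 0.2250, 0.2520)
P(in Bull after 3 months) = 0.2520

0.2520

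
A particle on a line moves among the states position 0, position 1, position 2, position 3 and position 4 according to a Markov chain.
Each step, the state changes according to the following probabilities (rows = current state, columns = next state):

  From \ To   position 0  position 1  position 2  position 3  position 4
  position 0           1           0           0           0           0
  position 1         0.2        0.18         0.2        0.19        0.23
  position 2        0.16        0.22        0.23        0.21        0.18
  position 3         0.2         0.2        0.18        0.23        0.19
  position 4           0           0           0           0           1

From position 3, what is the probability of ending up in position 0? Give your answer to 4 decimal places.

Let h(s) be the probability of absorption at position 0 starting from transient state s. Then h(position 0) = 1 and h(position 4) = 0. By first-step analysis:
h(position 1) = 0.2·1 + 0.18·h(position 1) + 0.2·h(position 2) + 0.19·h(position 3) + 0.23·0
h(position 2) = 0.16·1 + 0.22·h(position 1) + 0.23·h(position 2) + 0.21·h(position 3) + 0.18·0
h(position 3) = 0.2·1 + 0.2·h(position 1) + 0.18·h(position 2) + 0.23·h(position 3) + 0.19·0
Solving: h(position 1) = 0.4754, h(position 2) = 0.4786, h(position 3) = 0.4951.
Starting from position 3, the probability is 0.4951.

0.4951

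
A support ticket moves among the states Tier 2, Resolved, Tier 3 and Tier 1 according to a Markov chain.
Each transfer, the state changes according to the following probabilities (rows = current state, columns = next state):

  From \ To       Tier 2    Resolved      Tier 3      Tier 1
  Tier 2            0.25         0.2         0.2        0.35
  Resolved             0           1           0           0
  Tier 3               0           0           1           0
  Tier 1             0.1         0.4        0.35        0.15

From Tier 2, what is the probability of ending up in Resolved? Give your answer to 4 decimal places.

0.5145

Let h(s) be the probability of absorption at Resolved starting from transient state s. Then h(Resolved) = 1 and h(Tier 3) = 0. By first-step analysis:
h(Tier 2) = 0.25·h(Tier 2) + 0.2·1 + 0.2·0 + 0.35·h(Tier 1)
h(Tier 1) = 0.1·h(Tier 2) + 0.4·1 + 0.35·0 + 0.15·h(Tier 1)
Solving: h(Tier 2) = 0.5145, h(Tier 1) = 0.5311.
Starting from Tier 2, the probability is 0.5145.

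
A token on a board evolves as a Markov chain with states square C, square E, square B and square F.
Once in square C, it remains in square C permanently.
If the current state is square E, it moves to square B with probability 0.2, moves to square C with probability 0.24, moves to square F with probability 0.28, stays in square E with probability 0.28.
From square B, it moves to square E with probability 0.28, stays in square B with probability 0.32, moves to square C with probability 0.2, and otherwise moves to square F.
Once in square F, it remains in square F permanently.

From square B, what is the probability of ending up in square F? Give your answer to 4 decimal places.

Let h(s) be the probability of absorption at square F starting from transient state s. Then h(square F) = 1 and h(square C) = 0. By first-step analysis:
h(square E) = 0.24·0 + 0.28·h(square E) + 0.2·h(square B) + 0.28·1
h(square B) = 0.2·0 + 0.28·h(square E) + 0.32·h(square B) + 0.2·1
Solving: h(square E) = 0.5314, h(square B) = 0.5129.
Starting from square B, the probability is 0.5129.

0.5129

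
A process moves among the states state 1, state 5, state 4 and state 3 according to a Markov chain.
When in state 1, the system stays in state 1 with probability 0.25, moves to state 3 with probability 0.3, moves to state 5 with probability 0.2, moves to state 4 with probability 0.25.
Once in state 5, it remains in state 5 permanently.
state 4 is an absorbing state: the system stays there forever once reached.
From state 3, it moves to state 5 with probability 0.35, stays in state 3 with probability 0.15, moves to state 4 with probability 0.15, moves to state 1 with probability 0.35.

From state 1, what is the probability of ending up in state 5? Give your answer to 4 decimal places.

0.5164

Let h(s) be the probability of absorption at state 5 starting from transient state s. Then h(state 5) = 1 and h(state 4) = 0. By first-step analysis:
h(state 1) = 0.25·h(state 1) + 0.2·1 + 0.25·0 + 0.3·h(state 3)
h(state 3) = 0.35·h(state 1) + 0.35·1 + 0.15·0 + 0.15·h(state 3)
Solving: h(state 1) = 0.5164, h(state 3) = 0.6244.
Starting from state 1, the probability is 0.5164.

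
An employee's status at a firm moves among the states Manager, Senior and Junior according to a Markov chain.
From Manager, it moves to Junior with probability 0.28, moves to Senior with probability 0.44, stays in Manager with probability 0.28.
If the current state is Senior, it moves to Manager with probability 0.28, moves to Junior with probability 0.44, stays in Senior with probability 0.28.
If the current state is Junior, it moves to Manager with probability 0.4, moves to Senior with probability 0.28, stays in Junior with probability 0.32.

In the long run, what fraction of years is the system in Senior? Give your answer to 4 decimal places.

Let the stationary distribution be π with π = πP and π_1 + π_2 + π_3 = 1.
π_1 = 0.28·π_1 + 0.28·π_2 + 0.4·π_3
π_2 = 0.44·π_1 + 0.28·π_2 + 0.28·π_3
Solving with the normalization constraint gives π = (0.3216, 0.3315, 0.3469).
So the stationary probability of Senior is 0.3315.

0.3315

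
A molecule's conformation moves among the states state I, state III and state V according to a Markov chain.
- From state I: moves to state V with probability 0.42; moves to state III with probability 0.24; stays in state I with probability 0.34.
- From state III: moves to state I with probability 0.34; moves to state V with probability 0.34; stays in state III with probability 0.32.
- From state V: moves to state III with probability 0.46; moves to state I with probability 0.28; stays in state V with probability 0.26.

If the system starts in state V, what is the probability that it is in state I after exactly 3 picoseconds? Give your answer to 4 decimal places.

0.3195

Propagate the distribution vector 3 picoseconds from state V.
After 0 picoseconds: (0.0000, 0.0000, 1.0000)
After 1 picosecond: (0.2800, 0.4600, 0.2600)
After 2 picoseconds: (0.3244, 0.3340, 0.3416)
After 3 picoseconds: (0.3195, 0.3419, 0.3386)
P(in state I after 3 picoseconds) = 0.3195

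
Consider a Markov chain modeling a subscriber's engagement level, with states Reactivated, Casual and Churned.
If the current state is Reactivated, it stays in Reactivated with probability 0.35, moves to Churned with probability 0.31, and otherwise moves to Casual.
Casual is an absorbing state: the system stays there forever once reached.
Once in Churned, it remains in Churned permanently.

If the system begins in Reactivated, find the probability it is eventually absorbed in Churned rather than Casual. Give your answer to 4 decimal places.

Let h(s) be the probability of absorption at Churned starting from transient state s. Then h(Churned) = 1 and h(Casual) = 0. By first-step analysis:
h(Reactivated) = 0.35·h(Reactivated) + 0.34·0 + 0.31·1
Solving: h(Reactivated) = 0.4769.
Starting from Reactivated, the probability is 0.4769.

0.4769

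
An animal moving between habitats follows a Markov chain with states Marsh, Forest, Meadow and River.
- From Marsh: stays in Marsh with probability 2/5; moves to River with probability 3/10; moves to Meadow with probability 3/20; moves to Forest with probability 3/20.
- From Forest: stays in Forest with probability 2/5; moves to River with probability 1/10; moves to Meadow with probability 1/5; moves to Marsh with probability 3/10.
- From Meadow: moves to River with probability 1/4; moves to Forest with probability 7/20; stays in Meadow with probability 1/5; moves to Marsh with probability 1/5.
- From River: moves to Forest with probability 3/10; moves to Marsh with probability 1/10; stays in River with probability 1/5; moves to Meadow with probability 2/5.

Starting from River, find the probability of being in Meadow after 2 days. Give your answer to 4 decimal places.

Propagate the distribution vector 2 days from River.
After 0 days: (0.0000, 0.0000, 0.0000, 1.0000)
After 1 day: (0.1000, 0.3000, 0.4000, 0.2000)
After 2 days: (0.2300, 0.3350, 0.2350, 0.2000)
P(in Meadow after 2 days) = 0.2350

0.2350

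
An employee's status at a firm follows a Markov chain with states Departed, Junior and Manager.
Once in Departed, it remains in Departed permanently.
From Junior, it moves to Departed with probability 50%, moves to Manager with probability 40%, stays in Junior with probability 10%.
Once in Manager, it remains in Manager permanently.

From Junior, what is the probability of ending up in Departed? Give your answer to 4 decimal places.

0.5556

Let h(s) be the probability of absorption at Departed starting from transient state s. Then h(Departed) = 1 and h(Manager) = 0. By first-step analysis:
h(Junior) = 0.5·1 + 0.1·h(Junior) + 0.4·0
Solving: h(Junior) = 0.5556.
Starting from Junior, the probability is 0.5556.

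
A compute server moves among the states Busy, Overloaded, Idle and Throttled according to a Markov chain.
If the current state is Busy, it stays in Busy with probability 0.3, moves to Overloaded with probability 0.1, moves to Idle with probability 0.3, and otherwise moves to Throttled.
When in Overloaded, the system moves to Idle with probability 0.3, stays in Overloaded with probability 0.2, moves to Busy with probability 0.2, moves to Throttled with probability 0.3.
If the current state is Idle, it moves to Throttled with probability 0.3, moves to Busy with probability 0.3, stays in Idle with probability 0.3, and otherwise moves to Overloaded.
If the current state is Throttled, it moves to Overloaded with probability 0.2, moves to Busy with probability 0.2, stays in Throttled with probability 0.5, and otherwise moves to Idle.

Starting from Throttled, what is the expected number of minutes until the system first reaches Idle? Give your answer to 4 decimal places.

5.5556

Let t(s) be the expected number of minutes to first reach Idle from state s, with t(Idle) = 0. Conditioning on the first minute:
t(Busy) = 1 + 0.3·t(Busy) + 0.1·t(Overloaded) + 0.3·t(Throttled)
t(Overloaded) = 1 + 0.2·t(Busy) + 0.2·t(Overloaded) + 0.3·t(Throttled)
t(Throttled) = 1 + 0.2·t(Busy) + 0.2·t(Overloaded) + 0.5·t(Throttled)
Solving: t(Busy) = 4.4444, t(Overloaded) = 4.4444, t(Throttled) = 5.5556.
Expected minutes from Throttled to Idle: 5.5556.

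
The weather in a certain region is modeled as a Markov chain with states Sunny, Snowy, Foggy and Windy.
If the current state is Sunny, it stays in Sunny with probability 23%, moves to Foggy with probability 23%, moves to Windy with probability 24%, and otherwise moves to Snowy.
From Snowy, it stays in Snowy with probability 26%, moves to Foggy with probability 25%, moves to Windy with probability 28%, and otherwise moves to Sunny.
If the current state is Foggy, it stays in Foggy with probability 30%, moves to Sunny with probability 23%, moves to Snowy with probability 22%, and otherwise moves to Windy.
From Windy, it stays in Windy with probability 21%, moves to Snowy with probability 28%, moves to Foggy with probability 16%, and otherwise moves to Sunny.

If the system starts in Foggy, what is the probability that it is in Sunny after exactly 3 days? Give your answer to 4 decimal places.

Propagate the distribution vector 3 days from Foggy.
After 0 days: (0.0000, 0.0000, 1.0000, 0.0000)
After 1 day: (0.2300, 0.2200, 0.3000, 0.2500)
After 2 days: (0.2556, 0.2622, 0.2379, 0.2443)
After 3 days: (0.2541, 0.2656, 0.2348, 0.2455)
P(in Sunny after 3 days) = 0.2541

0.2541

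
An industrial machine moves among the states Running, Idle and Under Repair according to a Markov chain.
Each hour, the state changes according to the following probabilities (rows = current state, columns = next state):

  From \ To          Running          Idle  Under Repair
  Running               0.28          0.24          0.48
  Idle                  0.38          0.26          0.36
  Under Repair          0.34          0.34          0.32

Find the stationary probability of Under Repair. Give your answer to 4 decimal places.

0.3844

Let the stationary distribution be π with π = πP and π_1 + π_2 + π_3 = 1.
π_1 = 0.28·π_1 + 0.38·π_2 + 0.34·π_3
π_2 = 0.24·π_1 + 0.26·π_2 + 0.34·π_3
Solving with the normalization constraint gives π = (0.3315, 0.2841, 0.3844).
So the stationary probability of Under Repair is 0.3844.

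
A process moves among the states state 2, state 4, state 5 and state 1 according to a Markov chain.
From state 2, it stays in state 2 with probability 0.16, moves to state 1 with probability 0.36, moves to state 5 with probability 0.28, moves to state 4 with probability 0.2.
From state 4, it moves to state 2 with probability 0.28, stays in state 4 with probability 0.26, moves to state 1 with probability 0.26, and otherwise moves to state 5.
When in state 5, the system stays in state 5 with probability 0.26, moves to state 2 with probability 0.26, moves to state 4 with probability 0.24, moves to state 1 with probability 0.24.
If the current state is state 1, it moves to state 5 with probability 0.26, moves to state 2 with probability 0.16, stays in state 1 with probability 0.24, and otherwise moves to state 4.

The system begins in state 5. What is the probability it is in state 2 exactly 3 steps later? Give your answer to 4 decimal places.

Propagate the distribution vector 3 steps from state 5.
After 0 steps: (0.0000, 0.0000, 1.0000, 0.0000)
After 1 step: (0.2600, 0.2400, 0.2600, 0.2400)
After 2 steps: (0.2148, 0.2584, 0.2508, 0.2760)
After 3 steps: (0.2161, 0.2642, 0.2488, 0.2709)
P(in state 2 after 3 steps) = 0.2161

0.2161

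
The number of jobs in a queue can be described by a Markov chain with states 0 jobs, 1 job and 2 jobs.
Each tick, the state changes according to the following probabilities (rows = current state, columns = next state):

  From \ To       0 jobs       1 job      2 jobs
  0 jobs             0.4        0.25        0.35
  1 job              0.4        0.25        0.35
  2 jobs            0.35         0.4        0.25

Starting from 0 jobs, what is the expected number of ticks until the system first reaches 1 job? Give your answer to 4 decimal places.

Let t(s) be the expected number of ticks to first reach 1 job from state s, with t(1 job) = 0. Conditioning on the first tick:
t(0 jobs) = 1 + 0.4·t(0 jobs) + 0.35·t(2 jobs)
t(2 jobs) = 1 + 0.35·t(0 jobs) + 0.25·t(2 jobs)
Solving: t(0 jobs) = 3.3588, t(2 jobs) = 2.9008.
Expected ticks from 0 jobs to 1 job: 3.3588.

3.3588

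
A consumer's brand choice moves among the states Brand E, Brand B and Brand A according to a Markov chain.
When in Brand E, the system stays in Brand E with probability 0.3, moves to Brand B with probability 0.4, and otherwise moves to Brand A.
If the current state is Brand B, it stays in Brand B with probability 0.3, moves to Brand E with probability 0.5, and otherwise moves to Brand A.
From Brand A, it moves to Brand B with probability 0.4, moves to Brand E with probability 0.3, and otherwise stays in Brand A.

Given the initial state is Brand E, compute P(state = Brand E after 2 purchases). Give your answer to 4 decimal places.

0.3800

Sum over the intermediate state after 1 purchase:
P = P(Brand E→Brand E)·P(Brand E→Brand E) + P(Brand E→Brand B)·P(Brand B→Brand E) + P(Brand E→Brand A)·P(Brand A→Brand E)
  = 0.3×0.3 + 0.4×0.5 + 0.3×0.3
  = 0.0900 + 0.2000 + 0.0900 = 0.3800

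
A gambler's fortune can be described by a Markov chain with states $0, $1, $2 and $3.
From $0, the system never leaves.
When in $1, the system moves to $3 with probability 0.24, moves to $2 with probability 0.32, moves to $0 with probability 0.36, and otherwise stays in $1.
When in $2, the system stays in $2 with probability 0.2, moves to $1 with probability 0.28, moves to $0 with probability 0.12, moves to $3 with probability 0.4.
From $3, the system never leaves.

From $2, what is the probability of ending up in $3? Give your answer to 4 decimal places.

Let h(s) be the probability of absorption at $3 starting from transient state s. Then h($3) = 1 and h($0) = 0. By first-step analysis:
h($1) = 0.36·0 + 0.08·h($1) + 0.32·h($2) + 0.24·1
h($2) = 0.12·0 + 0.28·h($1) + 0.2·h($2) + 0.4·1
Solving: h($1) = 0.4950, h($2) = 0.6733.
Starting from $2, the probability is 0.6733.

0.6733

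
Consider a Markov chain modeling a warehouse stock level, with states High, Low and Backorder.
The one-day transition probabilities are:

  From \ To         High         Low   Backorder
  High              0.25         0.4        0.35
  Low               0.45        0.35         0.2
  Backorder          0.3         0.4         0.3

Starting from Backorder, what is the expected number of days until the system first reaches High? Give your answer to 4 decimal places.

2.8000

Let t(s) be the expected number of days to first reach High from state s, with t(High) = 0. Conditioning on the first day:
t(Low) = 1 + 0.35·t(Low) + 0.2·t(Backorder)
t(Backorder) = 1 + 0.4·t(Low) + 0.3·t(Backorder)
Solving: t(Low) = 2.4000, t(Backorder) = 2.8000.
Expected days from Backorder to High: 2.8000.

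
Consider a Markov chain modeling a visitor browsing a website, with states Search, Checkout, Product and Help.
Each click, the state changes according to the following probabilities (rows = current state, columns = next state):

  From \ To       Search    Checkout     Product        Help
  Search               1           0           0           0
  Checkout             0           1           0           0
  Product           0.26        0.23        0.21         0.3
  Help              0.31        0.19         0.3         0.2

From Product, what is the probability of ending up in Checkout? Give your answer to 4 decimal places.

0.4446

Let h(s) be the probability of absorption at Checkout starting from transient state s. Then h(Checkout) = 1 and h(Search) = 0. By first-step analysis:
h(Product) = 0.26·0 + 0.23·1 + 0.21·h(Product) + 0.3·h(Help)
h(Help) = 0.31·0 + 0.19·1 + 0.3·h(Product) + 0.2·h(Help)
Solving: h(Product) = 0.4446, h(Help) = 0.4042.
Starting from Product, the probability is 0.4446.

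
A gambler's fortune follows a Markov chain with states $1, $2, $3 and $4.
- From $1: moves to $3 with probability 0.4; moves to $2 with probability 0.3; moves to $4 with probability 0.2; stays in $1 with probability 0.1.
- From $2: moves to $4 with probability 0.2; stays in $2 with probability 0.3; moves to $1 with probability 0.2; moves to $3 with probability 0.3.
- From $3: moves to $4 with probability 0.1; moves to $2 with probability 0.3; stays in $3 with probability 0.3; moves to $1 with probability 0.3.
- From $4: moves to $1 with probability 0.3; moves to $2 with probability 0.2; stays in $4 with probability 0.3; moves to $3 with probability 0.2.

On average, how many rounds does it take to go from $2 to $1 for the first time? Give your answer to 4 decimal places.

Let t(s) be the expected number of rounds to first reach $1 from state s, with t($1) = 0. Conditioning on the first round:
t($2) = 1 + 0.3·t($2) + 0.3·t($3) + 0.2·t($4)
t($3) = 1 + 0.3·t($2) + 0.3·t($3) + 0.1·t($4)
t($4) = 1 + 0.2·t($2) + 0.2·t($3) + 0.3·t($4)
Solving: t($2) = 4.0455, t($3) = 3.6818, t($4) = 3.6364.
Expected rounds from $2 to $1: 4.0455.

4.0455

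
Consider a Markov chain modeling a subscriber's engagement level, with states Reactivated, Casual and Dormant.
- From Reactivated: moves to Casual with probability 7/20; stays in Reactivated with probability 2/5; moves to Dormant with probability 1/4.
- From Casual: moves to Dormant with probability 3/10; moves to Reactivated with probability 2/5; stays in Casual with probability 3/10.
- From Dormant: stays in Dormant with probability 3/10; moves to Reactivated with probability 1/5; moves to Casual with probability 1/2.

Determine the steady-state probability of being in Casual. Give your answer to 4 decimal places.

Let the stationary distribution be π with π = πP and π_1 + π_2 + π_3 = 1.
π_1 = 0.4·π_1 + 0.4·π_2 + 0.2·π_3
π_2 = 0.35·π_1 + 0.3·π_2 + 0.5·π_3
Solving with the normalization constraint gives π = (0.3434, 0.3737, 0.2828).
So the stationary probability of Casual is 0.3737.

0.3737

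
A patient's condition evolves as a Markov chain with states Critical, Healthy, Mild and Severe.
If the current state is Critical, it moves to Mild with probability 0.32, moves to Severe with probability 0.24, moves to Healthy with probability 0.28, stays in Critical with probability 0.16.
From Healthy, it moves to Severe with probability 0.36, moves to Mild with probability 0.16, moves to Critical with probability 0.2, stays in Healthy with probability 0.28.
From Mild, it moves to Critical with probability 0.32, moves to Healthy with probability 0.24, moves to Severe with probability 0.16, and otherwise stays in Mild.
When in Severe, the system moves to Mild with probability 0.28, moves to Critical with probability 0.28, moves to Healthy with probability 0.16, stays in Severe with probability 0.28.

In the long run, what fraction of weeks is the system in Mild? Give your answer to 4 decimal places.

Let the stationary distribution be π with π = πP and π_1 + π_2 + π_3 + π_4 = 1.
π_1 = 0.16·π_1 + 0.2·π_2 + 0.32·π_3 + 0.28·π_4
π_2 = 0.28·π_1 + 0.28·π_2 + 0.24·π_3 + 0.16·π_4
π_3 = 0.32·π_1 + 0.16·π_2 + 0.28·π_3 + 0.28·π_4
Solving with the normalization constraint gives π = (0.2423, 0.2386, 0.2611, 0.2581).
So the stationary probability of Mild is 0.2611.

0.2611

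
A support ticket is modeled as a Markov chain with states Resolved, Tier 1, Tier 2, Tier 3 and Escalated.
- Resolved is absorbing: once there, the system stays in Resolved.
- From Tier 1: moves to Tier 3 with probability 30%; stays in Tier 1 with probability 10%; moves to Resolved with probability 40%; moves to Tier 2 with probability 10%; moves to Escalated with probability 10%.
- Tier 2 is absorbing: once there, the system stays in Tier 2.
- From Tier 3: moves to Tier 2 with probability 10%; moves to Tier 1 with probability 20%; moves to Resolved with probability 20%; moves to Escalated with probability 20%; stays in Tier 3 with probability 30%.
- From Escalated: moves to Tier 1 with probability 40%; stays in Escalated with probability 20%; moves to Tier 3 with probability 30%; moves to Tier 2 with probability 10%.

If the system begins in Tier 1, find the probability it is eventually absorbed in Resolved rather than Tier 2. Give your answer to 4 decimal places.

0.7384

Let h(s) be the probability of absorption at Resolved starting from transient state s. Then h(Resolved) = 1 and h(Tier 2) = 0. By first-step analysis:
h(Tier 1) = 0.4·1 + 0.1·h(Tier 1) + 0.1·0 + 0.3·h(Tier 3) + 0.1·h(Escalated)
h(Tier 3) = 0.2·1 + 0.2·h(Tier 1) + 0.1·0 + 0.3·h(Tier 3) + 0.2·h(Escalated)
h(Escalated) = 0.4·h(Tier 1) + 0.1·0 + 0.3·h(Tier 3) + 0.2·h(Escalated)
Solving: h(Tier 1) = 0.7384, h(Tier 3) = 0.6744, h(Escalated) = 0.6221.
Starting from Tier 1, the probability is 0.7384.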